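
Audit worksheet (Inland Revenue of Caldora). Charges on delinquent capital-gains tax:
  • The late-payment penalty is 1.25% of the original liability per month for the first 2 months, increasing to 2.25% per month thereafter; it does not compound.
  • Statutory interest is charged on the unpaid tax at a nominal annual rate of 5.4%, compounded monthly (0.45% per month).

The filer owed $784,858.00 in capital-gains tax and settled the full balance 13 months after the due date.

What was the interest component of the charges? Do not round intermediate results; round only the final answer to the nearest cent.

$47,174.56

Interest: $784,858.00 × ((1 + 0.0045)^13 − 1) = $784,858.00 × 0.0601059… = $47,174.5630…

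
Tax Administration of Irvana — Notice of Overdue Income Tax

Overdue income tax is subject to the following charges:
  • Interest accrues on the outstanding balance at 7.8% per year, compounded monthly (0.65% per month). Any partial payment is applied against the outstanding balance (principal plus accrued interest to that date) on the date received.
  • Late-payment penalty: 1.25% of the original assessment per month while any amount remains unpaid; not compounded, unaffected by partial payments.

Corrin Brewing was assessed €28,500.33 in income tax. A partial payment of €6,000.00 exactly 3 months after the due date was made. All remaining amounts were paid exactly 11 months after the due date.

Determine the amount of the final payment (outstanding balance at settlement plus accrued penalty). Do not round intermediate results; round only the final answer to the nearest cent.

€28,205.24

Balance at month 3: €28,500.3300 × (1 + 0.0065)^3 = €29,059.7067…
After €6,000.00 payment: €29,059.7067… − €6,000.00 = €23,059.7067…
Balance at month 11: €23,059.7067… × (1 + 0.0065)^8 = €24,286.4486…
Penalty: 11 × 1.25% × €28,500.33 = €3,918.80…
Final settlement = outstanding balance + penalty = €24,286.4486… + €3,918.80… = €28,205.24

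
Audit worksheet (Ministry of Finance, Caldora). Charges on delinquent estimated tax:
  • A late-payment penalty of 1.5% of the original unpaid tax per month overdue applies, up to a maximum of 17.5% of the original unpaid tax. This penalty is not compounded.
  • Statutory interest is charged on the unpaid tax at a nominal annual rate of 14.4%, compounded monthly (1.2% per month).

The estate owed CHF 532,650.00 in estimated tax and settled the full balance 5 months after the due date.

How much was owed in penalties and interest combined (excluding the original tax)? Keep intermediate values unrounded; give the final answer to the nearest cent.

CHF 72,684.03

Penalty: 5 × 1.5% × CHF 532,650.00 = CHF 39,948.75 (below the 17.5% cap of CHF 93,213.75)
Interest: CHF 532,650.00 × ((1 + 0.012)^5 − 1) = CHF 532,650.00 × 0.0614574… = CHF 32,735.2755…
Penalties + interest = CHF 39,948.7500 + CHF 32,735.2755… = CHF 72,684.03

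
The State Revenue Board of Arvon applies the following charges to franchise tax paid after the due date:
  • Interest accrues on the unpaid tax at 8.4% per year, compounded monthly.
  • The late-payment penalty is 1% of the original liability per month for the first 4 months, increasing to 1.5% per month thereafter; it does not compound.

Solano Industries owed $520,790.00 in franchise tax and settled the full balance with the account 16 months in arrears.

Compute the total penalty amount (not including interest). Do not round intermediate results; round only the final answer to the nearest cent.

Penalty, months 1–4: 4 × 1% × $520,790.00 = $20,831.60
Penalty, months 5–16: 12 × 1.5% × $520,790.00 = $93,742.20
Total penalty = $20,831.60 + $93,742.20 = $114,573.80

$114,573.80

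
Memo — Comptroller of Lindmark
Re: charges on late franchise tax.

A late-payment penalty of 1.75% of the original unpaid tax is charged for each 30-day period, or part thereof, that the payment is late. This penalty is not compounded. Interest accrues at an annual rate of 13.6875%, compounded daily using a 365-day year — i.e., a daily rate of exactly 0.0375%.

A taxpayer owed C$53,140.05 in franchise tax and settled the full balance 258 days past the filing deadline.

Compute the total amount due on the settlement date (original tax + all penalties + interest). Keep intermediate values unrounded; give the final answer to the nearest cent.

C$66,906.78

Penalty periods: ⌈258/30⌉ = 9; penalty = 9 × 1.75% × C$53,140.05 = C$8,369.56…
Interest: C$53,140.05 × ((1 + 0.000375)^258 − 1) = C$53,140.05 × 0.10156496… = C$5,397.1673…
Total = C$53,140.05 + C$8,369.5579… + C$5,397.1673… = C$66,906.78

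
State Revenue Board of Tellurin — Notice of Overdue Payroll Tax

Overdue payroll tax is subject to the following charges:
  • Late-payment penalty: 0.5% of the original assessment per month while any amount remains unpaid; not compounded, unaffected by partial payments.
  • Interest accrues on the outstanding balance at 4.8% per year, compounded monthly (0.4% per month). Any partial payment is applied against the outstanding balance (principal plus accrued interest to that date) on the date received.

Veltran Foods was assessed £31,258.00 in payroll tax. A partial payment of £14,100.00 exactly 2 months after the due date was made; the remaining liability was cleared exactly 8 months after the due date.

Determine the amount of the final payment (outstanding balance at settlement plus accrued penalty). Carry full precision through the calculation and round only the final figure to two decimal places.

£19,080.89

Balance at month 2: £31,258.0000 × (1 + 0.004)^2 = £31,508.5641…
After £14,100.00 payment: £31,508.5641… − £14,100.00 = £17,408.5641…
Balance at month 8: £17,408.5641… × (1 + 0.004)^6 = £17,830.5701…
Penalty: 8 × 0.5% × £31,258.00 = £1,250.32
Final settlement = outstanding balance + penalty = £17,830.5701… + £1,250.32 = £19,080.89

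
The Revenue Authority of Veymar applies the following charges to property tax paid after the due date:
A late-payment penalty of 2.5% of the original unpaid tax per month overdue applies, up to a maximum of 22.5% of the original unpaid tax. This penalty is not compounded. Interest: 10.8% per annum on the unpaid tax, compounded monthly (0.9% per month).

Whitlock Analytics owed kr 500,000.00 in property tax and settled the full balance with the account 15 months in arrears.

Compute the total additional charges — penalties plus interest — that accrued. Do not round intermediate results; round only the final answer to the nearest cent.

Penalty (uncapped): 15 × 2.5% × kr 500,000.00 = kr 187,500.00; cap = 22.5% × kr 500,000.00 = kr 112,500.00 → penalty = kr 112,500.00
Interest: kr 500,000.00 × ((1 + 0.009)^15 − 1) = kr 500,000.00 × 0.1438458… = kr 71,922.9154…
Penalties + interest = kr 112,500.0000 + kr 71,922.9154… = kr 184,422.92

kr 184,422.92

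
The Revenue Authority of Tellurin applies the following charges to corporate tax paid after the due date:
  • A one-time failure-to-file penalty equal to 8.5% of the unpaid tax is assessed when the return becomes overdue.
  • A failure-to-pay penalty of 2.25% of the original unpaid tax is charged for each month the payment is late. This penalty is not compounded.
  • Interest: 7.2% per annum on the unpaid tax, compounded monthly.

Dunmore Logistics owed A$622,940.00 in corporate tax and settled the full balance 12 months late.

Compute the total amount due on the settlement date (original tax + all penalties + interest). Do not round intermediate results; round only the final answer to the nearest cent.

A$890,445.49

Failure-to-file penalty: 8.5% × A$622,940.00 = A$52,949.90
Failure-to-pay penalty: 12 × 2.25% × A$622,940.00 = A$168,193.80
Interest (7.2%/yr ÷ 12 = 0.6%/month): A$622,940.00 × ((1 + 0.006)^12 − 1) = A$46,361.7910…
Total = A$622,940.00 + A$221,143.7000 + A$46,361.7910… = A$890,445.49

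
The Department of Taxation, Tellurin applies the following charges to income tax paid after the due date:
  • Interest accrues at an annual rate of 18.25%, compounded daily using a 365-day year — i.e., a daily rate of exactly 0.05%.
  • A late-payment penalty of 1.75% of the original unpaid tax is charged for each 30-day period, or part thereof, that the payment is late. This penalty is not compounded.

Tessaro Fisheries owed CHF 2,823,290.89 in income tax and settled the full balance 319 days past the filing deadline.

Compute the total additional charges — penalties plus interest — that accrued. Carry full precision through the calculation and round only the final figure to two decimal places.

CHF 1,031,566.99

Penalty periods: ⌈319/30⌉ = 11; penalty = 11 × 1.75% × CHF 2,823,290.89 = CHF 543,483.50…
Interest: CHF 2,823,290.89 × ((1 + 0.0005)^319 − 1) = CHF 2,823,290.89 × 0.17287751… = CHF 488,083.4945…
Penalties + interest = CHF 543,483.4963… + CHF 488,083.4945… = CHF 1,031,566.99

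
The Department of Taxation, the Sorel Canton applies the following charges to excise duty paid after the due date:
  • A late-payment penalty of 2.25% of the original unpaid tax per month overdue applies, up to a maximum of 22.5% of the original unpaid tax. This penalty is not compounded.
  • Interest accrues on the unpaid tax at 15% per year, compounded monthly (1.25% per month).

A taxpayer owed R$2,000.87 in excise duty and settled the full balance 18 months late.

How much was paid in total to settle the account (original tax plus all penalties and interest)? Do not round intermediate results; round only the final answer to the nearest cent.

Penalty (uncapped): 18 × 2.25% × R$2,000.87 = R$810.35…; cap = 22.5% × R$2,000.87 = R$450.20… → penalty = R$450.20…
Interest: R$2,000.87 × ((1 + 0.0125)^18 − 1) = R$2,000.87 × 0.2505774… = R$501.3728…
Total = R$2,000.87 + R$450.1958… + R$501.3728… = R$2,952.44

R$2,952.44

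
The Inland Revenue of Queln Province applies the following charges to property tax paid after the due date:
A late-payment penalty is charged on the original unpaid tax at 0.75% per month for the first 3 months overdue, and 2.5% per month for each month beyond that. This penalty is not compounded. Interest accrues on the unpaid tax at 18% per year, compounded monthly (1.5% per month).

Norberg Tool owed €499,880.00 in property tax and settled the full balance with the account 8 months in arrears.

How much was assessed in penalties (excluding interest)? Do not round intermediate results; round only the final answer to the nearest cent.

€73,732.30

Penalty, months 1–3: 3 × 0.75% × €499,880.00 = €11,247.30
Penalty, months 4–8: 5 × 2.5% × €499,880.00 = €62,485.00
Total penalty = €11,247.30 + €62,485.00 = €73,732.30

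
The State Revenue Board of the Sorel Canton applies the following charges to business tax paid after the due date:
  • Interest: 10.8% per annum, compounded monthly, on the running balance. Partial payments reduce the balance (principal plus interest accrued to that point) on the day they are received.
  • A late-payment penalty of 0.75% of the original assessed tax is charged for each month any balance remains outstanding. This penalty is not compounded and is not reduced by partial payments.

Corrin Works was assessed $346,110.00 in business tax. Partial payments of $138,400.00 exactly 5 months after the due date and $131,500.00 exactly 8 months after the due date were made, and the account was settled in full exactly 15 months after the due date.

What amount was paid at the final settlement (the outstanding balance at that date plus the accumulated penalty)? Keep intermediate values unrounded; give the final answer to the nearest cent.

Monthly rate = 10.8% ÷ 12 = 0.9%
Balance at month 5: $346,110.0000 × (1 + 0.009)^5 = $361,967.8336…
After $138,400.00 payment: $361,967.8336… − $138,400.00 = $223,567.8336…
Balance at month 8: $223,567.8336… × (1 + 0.009)^3 = $229,658.6551…
After $131,500.00 payment: $229,658.6551… − $131,500.00 = $98,158.6551…
Balance at month 15: $98,158.6551… × (1 + 0.009)^7 = $104,512.1454…
Penalty: 15 × 0.75% × $346,110.00 = $38,937.38…
Final settlement = outstanding balance + penalty = $104,512.1454… + $38,937.38… = $143,449.52

$143,449.52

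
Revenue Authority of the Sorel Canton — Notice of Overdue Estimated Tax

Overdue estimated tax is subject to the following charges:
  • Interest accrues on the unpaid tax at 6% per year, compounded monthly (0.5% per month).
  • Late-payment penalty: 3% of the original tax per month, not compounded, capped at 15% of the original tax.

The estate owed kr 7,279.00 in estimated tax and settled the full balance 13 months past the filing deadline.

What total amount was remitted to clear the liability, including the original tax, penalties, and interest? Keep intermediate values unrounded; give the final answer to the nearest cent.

kr 8,858.44

Penalty (uncapped): 13 × 3% × kr 7,279.00 = kr 2,838.81; cap = 15% × kr 7,279.00 = kr 1,091.85 → penalty = kr 1,091.85
Interest: kr 7,279.00 × ((1 + 0.005)^13 − 1) = kr 7,279.00 × 0.0669862… = kr 487.5926…
Total = kr 7,279.00 + kr 1,091.8500 + kr 487.5926… = kr 8,858.44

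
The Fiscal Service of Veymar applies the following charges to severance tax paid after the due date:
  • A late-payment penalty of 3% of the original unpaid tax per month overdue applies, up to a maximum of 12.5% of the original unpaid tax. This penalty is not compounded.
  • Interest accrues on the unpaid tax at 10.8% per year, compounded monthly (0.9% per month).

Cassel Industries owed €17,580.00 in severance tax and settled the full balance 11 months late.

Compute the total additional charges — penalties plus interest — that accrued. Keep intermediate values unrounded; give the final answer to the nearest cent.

€4,018.39

Penalty (uncapped): 11 × 3% × €17,580.00 = €5,801.40; cap = 12.5% × €17,580.00 = €2,197.50 → penalty = €2,197.50
Interest: €17,580.00 × ((1 + 0.009)^11 − 1) = €17,580.00 × 0.1035775… = €1,820.8921…
Penalties + interest = €2,197.5000 + €1,820.8921… = €4,018.39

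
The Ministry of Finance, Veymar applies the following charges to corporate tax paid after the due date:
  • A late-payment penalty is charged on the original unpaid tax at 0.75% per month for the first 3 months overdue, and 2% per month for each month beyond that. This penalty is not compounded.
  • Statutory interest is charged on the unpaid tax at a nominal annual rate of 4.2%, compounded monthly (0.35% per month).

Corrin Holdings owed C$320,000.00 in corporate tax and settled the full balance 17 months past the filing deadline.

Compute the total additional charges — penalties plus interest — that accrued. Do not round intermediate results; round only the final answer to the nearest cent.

Penalty, months 1–3: 3 × 0.75% × C$320,000.00 = C$7,200.00
Penalty, months 4–17: 14 × 2% × C$320,000.00 = C$89,600.00
Interest: C$320,000.00 × ((1 + 0.0035)^17 − 1) = C$320,000.00 × 0.0611955… = C$19,582.5649…
Penalties + interest = C$96,800.0000 + C$19,582.5649… = C$116,382.56

C$116,382.56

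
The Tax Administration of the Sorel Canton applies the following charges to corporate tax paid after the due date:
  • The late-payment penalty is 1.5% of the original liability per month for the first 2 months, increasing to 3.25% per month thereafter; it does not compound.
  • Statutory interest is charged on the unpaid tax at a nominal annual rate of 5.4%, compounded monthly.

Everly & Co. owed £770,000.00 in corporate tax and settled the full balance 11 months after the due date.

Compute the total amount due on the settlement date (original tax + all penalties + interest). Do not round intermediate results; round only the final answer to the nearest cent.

£1,057,309.27

Penalty, months 1–2: 2 × 1.5% × £770,000.00 = £23,100.00
Penalty, months 3–11: 9 × 3.25% × £770,000.00 = £225,225.00
Interest (5.4%/yr ÷ 12 = 0.45%/month): £770,000.00 × ((1 + 0.0045)^11 − 1) = £38,984.2698…
Total = £770,000.00 + £248,325.0000 + £38,984.2698… = £1,057,309.27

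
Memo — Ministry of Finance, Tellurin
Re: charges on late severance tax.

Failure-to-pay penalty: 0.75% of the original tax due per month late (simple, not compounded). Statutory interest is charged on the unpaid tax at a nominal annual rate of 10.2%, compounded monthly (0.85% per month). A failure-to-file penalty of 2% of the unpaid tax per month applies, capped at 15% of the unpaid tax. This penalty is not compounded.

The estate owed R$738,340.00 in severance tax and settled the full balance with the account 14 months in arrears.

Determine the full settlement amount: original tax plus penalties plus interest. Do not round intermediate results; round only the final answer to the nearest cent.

Failure-to-file: 14 × 2% × R$738,340.00 = R$206,735.20, capped at 15% × R$738,340.00 = R$110,751.00
Failure-to-pay penalty = 0.75% × R$738,340.00 × 14 mo = R$77,525.70
Interest: R$738,340.00 × ((1 + 0.0085)^14 − 1) = R$738,340.00 × 0.1258036… = R$92,885.8350…
Total = R$738,340.00 + R$188,276.7000 + R$92,885.8350… = R$1,019,502.54

R$1,019,502.54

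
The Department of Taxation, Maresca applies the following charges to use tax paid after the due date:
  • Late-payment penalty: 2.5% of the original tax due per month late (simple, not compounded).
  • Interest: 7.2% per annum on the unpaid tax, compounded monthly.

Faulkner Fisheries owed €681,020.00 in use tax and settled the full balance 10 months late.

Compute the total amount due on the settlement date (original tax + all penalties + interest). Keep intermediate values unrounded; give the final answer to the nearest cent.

€893,257.29

Late-payment penalty: 10 × 2.5% × €681,020.00 = €170,255.00
Interest (7.2%/yr ÷ 12 = 0.6%/month): €681,020.00 × ((1 + 0.006)^10 − 1) = €41,982.2911…
Total = €681,020.00 + €170,255.0000 + €41,982.2911… = €893,257.29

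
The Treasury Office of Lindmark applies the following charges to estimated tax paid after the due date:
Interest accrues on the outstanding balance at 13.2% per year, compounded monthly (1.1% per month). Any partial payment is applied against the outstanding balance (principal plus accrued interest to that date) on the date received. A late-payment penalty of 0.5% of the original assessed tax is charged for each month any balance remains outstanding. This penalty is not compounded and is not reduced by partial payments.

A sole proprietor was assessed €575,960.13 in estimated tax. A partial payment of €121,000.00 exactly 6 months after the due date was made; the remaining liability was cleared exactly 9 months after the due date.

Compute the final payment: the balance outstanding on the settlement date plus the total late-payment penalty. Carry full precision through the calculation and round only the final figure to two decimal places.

€536,435.66

Balance at month 6: €575,960.1300 × (1 + 0.011)^6 = €615,034.3253…
After €121,000.00 payment: €615,034.3253… − €121,000.00 = €494,034.3253…
Balance at month 9: €494,034.3253… × (1 + 0.011)^3 = €510,517.4501…
Penalty: 9 × 0.5% × €575,960.13 = €25,918.21…
Final settlement = outstanding balance + penalty = €510,517.4501… + €25,918.21… = €536,435.66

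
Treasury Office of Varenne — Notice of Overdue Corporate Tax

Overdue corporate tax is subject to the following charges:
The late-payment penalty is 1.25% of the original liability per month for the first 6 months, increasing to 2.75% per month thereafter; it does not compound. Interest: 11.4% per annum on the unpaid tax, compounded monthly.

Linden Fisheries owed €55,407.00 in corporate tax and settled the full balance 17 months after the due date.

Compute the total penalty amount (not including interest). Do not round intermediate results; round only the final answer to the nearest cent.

Penalty, months 1–6: 6 × 1.25% × €55,407.00 = €4,155.53…
Penalty, months 7–17: 11 × 2.75% × €55,407.00 = €16,760.62…
Total penalty = €4,155.53… + €16,760.62… = €20,916.14

€20,916.14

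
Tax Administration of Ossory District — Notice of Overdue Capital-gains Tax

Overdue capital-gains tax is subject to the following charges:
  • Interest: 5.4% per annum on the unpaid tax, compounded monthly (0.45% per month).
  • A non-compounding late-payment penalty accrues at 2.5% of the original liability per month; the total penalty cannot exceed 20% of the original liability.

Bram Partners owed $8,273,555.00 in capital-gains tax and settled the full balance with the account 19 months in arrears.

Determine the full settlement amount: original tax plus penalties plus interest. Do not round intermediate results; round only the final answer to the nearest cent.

$10,665,048.09

Penalty (uncapped): 19 × 2.5% × $8,273,555.00 = $3,929,938.63…; cap = 20% × $8,273,555.00 = $1,654,711.00 → penalty = $1,654,711.00
Interest: $8,273,555.00 × ((1 + 0.0045)^19 − 1) = $8,273,555.00 × 0.0890527… = $736,782.0904…
Total = $8,273,555.00 + $1,654,711.0000 + $736,782.0904… = $10,665,048.09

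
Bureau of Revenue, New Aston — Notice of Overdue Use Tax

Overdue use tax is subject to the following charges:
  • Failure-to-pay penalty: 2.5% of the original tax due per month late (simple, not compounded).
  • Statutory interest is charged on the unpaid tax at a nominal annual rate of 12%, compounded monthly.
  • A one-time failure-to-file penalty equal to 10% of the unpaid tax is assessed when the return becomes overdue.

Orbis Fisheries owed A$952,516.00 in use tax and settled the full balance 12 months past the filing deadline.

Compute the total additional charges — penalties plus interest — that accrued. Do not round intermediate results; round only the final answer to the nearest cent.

A$501,809.27

Failure-to-file penalty: 10% × A$952,516.00 = A$95,251.60
Failure-to-pay penalty: 12 × 2.5% × A$952,516.00 = A$285,754.80
Interest (12%/yr ÷ 12 = 1%/month): A$952,516.00 × ((1 + 0.01)^12 − 1) = A$120,802.8704…
Penalties + interest = A$381,006.4000 + A$120,802.8704… = A$501,809.27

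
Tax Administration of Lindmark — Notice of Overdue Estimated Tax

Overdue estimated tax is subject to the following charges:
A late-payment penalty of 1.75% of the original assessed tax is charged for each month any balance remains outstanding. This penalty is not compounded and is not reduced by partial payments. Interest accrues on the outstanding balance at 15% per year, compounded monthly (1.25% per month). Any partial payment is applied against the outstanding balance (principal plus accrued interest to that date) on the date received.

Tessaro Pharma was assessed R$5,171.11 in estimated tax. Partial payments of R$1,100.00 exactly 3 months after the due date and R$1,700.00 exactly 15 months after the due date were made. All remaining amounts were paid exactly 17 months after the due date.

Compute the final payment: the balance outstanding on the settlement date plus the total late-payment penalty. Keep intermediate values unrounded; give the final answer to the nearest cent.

R$4,873.72

Balance at month 3: R$5,171.1100 × (1 + 0.0125)^3 = R$5,367.4607…
After R$1,100.00 payment: R$5,367.4607… − R$1,100.00 = R$4,267.4607…
Balance at month 15: R$4,267.4607… × (1 + 0.0125)^12 = R$4,953.4743…
After R$1,700.00 payment: R$4,953.4743… − R$1,700.00 = R$3,253.4743…
Balance at month 17: R$3,253.4743… × (1 + 0.0125)^2 = R$3,335.3195…
Penalty: 17 × 1.75% × R$5,171.11 = R$1,538.41…
Final settlement = outstanding balance + penalty = R$3,335.3195… + R$1,538.41… = R$4,873.72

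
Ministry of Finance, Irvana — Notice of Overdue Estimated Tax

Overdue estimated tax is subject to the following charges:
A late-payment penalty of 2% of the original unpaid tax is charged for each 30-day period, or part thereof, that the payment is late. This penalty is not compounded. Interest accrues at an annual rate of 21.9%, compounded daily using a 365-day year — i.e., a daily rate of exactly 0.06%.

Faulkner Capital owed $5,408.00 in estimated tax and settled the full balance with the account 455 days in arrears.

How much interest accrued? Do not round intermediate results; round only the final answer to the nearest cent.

$1,696.99

Interest: $5,408.00 × ((1 + 0.0006)^455 − 1) = $5,408.00 × 0.31379268… = $1,696.9908…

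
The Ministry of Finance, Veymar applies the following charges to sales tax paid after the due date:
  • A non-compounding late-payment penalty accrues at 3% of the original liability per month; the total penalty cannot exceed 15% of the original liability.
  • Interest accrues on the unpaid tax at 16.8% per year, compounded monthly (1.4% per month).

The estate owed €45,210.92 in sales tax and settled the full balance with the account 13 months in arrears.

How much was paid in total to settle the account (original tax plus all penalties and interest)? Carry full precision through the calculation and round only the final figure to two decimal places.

€60,948.88

Penalty (uncapped): 13 × 3% × €45,210.92 = €17,632.26…; cap = 15% × €45,210.92 = €6,781.64… → penalty = €6,781.64…
Interest: €45,210.92 × ((1 + 0.014)^13 − 1) = €45,210.92 × 0.1981010… = €8,956.3265…
Total = €45,210.92 + €6,781.6380 + €8,956.3265… = €60,948.88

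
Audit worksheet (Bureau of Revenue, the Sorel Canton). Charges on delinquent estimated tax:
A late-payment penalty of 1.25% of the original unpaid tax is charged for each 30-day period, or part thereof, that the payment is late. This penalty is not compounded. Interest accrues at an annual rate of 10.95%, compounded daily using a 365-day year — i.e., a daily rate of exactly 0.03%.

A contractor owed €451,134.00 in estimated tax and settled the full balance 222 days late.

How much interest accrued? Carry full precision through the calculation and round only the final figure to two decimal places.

Interest: €451,134.00 × ((1 + 0.0003)^222 − 1) = €451,134.00 × 0.06885717… = €31,063.8104…

€31,063.81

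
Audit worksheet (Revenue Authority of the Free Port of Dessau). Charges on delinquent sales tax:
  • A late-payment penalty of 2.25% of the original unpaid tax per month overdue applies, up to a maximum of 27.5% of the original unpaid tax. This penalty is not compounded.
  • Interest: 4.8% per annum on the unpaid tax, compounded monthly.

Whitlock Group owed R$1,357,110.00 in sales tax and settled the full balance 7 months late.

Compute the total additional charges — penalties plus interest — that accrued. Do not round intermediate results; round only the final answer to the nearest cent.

R$252,202.95

Penalty: 7 × 2.25% × R$1,357,110.00 = R$213,744.83… (below the 27.5% cap of R$373,205.25)
Interest (4.8%/yr ÷ 12 = 0.4%/month): R$1,357,110.00 × ((1 + 0.004)^7 − 1) = R$38,458.1211…
Penalties + interest = R$213,744.8250 + R$38,458.1211… = R$252,202.95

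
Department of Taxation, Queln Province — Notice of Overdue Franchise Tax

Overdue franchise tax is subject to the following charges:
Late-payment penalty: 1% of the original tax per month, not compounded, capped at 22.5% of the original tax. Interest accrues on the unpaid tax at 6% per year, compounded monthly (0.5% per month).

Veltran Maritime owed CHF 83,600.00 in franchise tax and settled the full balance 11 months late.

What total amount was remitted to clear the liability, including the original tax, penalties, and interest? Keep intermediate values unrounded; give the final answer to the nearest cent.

CHF 97,510.69

Penalty: 11 × 1% × CHF 83,600.00 = CHF 9,196.00 (below the 22.5% cap of CHF 18,810.00)
Interest: CHF 83,600.00 × ((1 + 0.005)^11 − 1) = CHF 83,600.00 × 0.0563958… = CHF 4,714.6916…
Total = CHF 83,600.00 + CHF 9,196.0000 + CHF 4,714.6916… = CHF 97,510.69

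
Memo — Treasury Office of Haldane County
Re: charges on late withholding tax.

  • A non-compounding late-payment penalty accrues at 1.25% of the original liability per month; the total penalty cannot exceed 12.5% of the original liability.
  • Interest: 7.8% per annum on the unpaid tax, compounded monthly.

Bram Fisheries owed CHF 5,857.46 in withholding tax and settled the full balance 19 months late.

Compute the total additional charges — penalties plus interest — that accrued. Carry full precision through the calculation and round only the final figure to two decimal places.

Penalty (uncapped): 19 × 1.25% × CHF 5,857.46 = CHF 1,391.15…; cap = 12.5% × CHF 5,857.46 = CHF 732.18… → penalty = CHF 732.18…
Interest (7.8%/yr ÷ 12 = 0.65%/month): CHF 5,857.46 × ((1 + 0.0065)^19 − 1) = CHF 767.3151…
Penalties + interest = CHF 732.1825 + CHF 767.3151… = CHF 1,499.50

CHF 1,499.50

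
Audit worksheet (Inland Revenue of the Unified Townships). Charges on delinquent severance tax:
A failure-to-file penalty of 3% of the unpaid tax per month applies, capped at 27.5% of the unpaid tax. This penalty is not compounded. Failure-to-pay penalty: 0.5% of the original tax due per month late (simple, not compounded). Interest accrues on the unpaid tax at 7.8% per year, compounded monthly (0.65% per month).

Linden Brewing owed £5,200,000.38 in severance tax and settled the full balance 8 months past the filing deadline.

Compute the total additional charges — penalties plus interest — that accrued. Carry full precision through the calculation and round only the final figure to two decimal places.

Failure-to-file: 8 × 3% × £5,200,000.38 = £1,248,000.09… (under the 27.5% cap)
Failure-to-pay penalty = 0.5% × £5,200,000.38 × 8 mo = £208,000.02…
Interest: £5,200,000.38 × ((1 + 0.0065)^8 − 1) = £5,200,000.38 × 0.0531985… = £276,632.2442…
Penalties + interest = £1,456,000.1064 + £276,632.2442… = £1,732,632.35

£1,732,632.35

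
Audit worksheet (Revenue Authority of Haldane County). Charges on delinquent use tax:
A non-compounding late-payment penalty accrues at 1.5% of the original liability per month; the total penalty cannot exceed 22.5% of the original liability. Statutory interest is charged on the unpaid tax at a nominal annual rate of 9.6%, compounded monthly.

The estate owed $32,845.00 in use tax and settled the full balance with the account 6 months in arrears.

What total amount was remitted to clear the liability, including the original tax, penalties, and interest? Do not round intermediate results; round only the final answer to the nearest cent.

$37,409.48

Penalty: 6 × 1.5% × $32,845.00 = $2,956.05 (below the 22.5% cap of $7,390.13…)
Interest (9.6%/yr ÷ 12 = 0.8%/month): $32,845.00 × ((1 + 0.008)^6 − 1) = $1,608.4296…
Total = $32,845.00 + $2,956.0500 + $1,608.4296… = $37,409.48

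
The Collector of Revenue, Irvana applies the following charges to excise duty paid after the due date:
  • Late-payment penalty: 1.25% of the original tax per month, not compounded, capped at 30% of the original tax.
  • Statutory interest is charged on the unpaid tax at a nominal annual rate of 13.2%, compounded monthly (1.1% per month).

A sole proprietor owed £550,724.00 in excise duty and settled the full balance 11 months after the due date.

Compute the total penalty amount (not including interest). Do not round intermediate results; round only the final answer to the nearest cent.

Penalty: 11 × 1.25% × £550,724.00 = £75,724.55 (below the 30% cap of £165,217.20)

£75,724.55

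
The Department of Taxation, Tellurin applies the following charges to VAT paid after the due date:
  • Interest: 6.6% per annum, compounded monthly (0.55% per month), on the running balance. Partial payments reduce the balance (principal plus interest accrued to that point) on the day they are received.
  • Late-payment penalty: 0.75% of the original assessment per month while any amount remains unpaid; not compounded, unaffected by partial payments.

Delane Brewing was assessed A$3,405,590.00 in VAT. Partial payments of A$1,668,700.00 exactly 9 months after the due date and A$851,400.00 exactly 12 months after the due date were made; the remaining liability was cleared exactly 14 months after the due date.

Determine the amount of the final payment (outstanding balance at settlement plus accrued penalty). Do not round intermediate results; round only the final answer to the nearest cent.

A$1,459,103.55

Balance at month 9: A$3,405,590.0000 × (1 + 0.0055)^9 = A$3,577,923.3822…
After A$1,668,700.00 payment: A$3,577,923.3822… − A$1,668,700.00 = A$1,909,223.3822…
Balance at month 12: A$1,909,223.3822… × (1 + 0.0055)^3 = A$1,940,899.1476…
After A$851,400.00 payment: A$1,940,899.1476… − A$851,400.00 = A$1,089,499.1476…
Balance at month 14: A$1,089,499.1476… × (1 + 0.0055)^2 = A$1,101,516.5956…
Penalty: 14 × 0.75% × A$3,405,590.00 = A$357,586.95
Final settlement = outstanding balance + penalty = A$1,101,516.5956… + A$357,586.95 = A$1,459,103.55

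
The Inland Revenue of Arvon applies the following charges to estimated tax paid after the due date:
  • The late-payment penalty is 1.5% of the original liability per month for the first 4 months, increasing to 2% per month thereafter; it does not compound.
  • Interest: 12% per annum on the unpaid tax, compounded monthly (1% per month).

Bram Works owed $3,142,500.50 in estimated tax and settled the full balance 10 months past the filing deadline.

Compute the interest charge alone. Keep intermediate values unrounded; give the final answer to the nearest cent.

Interest: $3,142,500.50 × ((1 + 0.01)^10 − 1) = $3,142,500.50 × 0.1046221… = $328,775.0814…

$328,775.08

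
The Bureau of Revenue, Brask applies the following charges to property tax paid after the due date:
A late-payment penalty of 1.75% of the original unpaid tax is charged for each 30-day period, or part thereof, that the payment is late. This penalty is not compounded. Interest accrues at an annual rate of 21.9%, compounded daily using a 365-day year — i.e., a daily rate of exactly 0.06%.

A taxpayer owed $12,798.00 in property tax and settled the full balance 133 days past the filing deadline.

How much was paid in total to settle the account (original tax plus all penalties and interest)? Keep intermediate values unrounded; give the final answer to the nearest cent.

$14,980.63

Penalty periods: ⌈133/30⌉ = 5; penalty = 5 × 1.75% × $12,798.00 = $1,119.83…
Interest: $12,798.00 × ((1 + 0.0006)^133 − 1) = $12,798.00 × 0.08304451… = $1,062.8037…
Total = $12,798.00 + $1,119.8250 + $1,062.8037… = $14,980.63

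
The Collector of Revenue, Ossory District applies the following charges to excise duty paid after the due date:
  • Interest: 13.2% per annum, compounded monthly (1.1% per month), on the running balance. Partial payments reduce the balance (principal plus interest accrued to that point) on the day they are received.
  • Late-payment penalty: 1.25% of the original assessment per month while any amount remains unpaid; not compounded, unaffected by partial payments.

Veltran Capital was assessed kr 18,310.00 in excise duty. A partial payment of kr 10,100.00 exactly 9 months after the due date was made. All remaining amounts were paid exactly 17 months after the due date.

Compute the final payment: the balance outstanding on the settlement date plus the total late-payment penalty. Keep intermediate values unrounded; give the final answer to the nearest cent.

kr 14,919.60

Balance at month 9: kr 18,310.0000 × (1 + 0.011)^9 = kr 20,204.5296…
After kr 10,100.00 payment: kr 20,204.5296… − kr 10,100.00 = kr 10,104.5296…
Balance at month 17: kr 10,104.5296… × (1 + 0.011)^8 = kr 11,028.7260…
Penalty: 17 × 1.25% × kr 18,310.00 = kr 3,890.88…
Final settlement = outstanding balance + penalty = kr 11,028.7260… + kr 3,890.88… = kr 14,919.60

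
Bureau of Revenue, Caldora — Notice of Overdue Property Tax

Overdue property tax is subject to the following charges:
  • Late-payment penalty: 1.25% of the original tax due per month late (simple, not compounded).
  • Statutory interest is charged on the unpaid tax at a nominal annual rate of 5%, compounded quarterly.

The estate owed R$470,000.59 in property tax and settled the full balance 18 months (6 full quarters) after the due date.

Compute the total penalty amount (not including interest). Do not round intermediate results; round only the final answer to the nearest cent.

R$105,750.13

Late-payment penalty = 1.25% × R$470,000.59 × 18 mo = R$105,750.13…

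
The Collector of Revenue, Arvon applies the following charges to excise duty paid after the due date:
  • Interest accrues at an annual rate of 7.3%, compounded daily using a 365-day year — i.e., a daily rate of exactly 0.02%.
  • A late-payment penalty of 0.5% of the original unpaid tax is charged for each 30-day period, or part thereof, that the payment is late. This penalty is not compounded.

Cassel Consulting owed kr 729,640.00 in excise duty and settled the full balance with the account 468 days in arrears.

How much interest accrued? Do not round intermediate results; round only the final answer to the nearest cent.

kr 71,585.08

Interest: kr 729,640.00 × ((1 + 0.0002)^468 − 1) = kr 729,640.00 × 0.09811013… = kr 71,585.0774…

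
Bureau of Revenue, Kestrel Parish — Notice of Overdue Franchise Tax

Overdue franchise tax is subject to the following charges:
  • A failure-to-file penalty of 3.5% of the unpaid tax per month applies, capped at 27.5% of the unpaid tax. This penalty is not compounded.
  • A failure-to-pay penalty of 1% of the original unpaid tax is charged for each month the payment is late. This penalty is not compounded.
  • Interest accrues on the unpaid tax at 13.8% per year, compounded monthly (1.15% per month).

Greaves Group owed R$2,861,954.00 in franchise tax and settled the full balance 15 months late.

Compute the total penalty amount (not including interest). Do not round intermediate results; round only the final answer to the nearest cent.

R$1,216,330.45

Failure-to-file: 15 × 3.5% × R$2,861,954.00 = R$1,502,525.85, capped at 27.5% × R$2,861,954.00 = R$787,037.35
Failure-to-pay penalty: 15 × 1% × R$2,861,954.00 = R$429,293.10
Total penalty = R$787,037.35 + R$429,293.10 = R$1,216,330.45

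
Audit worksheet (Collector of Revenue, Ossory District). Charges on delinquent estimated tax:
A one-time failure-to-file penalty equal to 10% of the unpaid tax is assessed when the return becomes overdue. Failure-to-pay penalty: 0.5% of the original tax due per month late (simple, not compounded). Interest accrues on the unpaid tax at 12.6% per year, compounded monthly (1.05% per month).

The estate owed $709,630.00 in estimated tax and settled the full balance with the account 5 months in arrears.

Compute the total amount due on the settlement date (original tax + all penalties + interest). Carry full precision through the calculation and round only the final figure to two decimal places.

$836,379.95

Failure-to-file penalty: 10% × $709,630.00 = $70,963.00
Failure-to-pay penalty = 0.5% × $709,630.00 × 5 mo = $17,740.75
Interest: $709,630.00 × ((1 + 0.0105)^5 − 1) = $709,630.00 × 0.0536141… = $38,046.2001…
Total = $709,630.00 + $88,703.7500 + $38,046.2001… = $836,379.95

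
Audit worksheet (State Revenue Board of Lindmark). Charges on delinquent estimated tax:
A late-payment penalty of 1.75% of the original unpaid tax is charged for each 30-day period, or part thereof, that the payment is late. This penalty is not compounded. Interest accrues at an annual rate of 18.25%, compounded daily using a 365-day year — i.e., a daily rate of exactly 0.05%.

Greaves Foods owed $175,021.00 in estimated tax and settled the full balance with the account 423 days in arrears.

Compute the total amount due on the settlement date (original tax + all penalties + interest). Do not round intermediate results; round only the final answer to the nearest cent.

$262,175.27

Penalty periods: ⌈423/30⌉ = 15; penalty = 15 × 1.75% × $175,021.00 = $45,943.01…
Interest: $175,021.00 × ((1 + 0.0005)^423 − 1) = $175,021.00 × 0.23546466… = $41,211.2603…
Total = $175,021.00 + $45,943.0125 + $41,211.2603… = $262,175.27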